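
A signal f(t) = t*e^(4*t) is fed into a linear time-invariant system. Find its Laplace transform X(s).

X(s) = (s - 4)^(-2)

L{e^(4t)} = 1/(s - 4).
Then apply L{t·g(t)} = -d/ds[G(s)] with G(s) = 1/(s - 4):
differentiating 1 time and applying the sign gives (s - 4)^(-2).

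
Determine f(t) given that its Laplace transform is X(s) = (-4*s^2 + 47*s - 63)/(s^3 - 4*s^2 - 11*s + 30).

Factor the denominator: s^3 - 4*s^2 - 11*s + 30 = (s - 5)*(s - 2)*(s + 3).
Partial fraction decomposition gives [3/(s - 5)] + [-6/(s + 3)] + [-1/(s - 2)].
Invert each term: 3/(s - 5) ↔ 3e^(5t); -6/(s + 3) ↔ -6e^(-3t); -1/(s - 2) ↔ -e^(2t).

f(t) = 3*exp(5*t) - exp(2*t) - 6*exp(-3*t)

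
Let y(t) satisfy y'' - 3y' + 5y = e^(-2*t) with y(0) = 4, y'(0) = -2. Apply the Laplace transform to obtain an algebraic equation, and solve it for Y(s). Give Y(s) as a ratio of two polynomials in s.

Transform both sides with L{·}.
With L{y''} = s^2 Y - s·y(0) - y'(0) and L{y'} = sY - y(0), with y(0) = 4, y'(0) = -2: the LHS transforms to (s^2 - 3*s + 5)Y - (4*s - 14).
The right side is L{e^(-2*t)} = 1/(s + 2).
So (s^2 - 3*s + 5)Y = 1/(s + 2) + (4*s - 14).
Isolate Y and clear denominators.

Y(s) = (4*s^2 - 6*s - 27)/(s^3 - s^2 - s + 10)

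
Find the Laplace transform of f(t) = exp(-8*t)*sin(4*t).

4/((s + 8)^2 + 16)

L{sin(4t)} = 4/(s^2 + 16).
By the first shifting theorem, multiplying by e^(-8t) replaces s with s + 8.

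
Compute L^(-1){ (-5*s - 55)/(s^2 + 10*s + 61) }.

Complete the square in the denominator: s^2 + 10*s + 61 = (s + 5)^2 + 6^2.
Split the numerator to match: -5*s - 55 = -5·(s + 5) - 5·6.
Invert each term: -5·(s + 5)/((s + 5)^2 + 36) ↔ -5e^(-5t)cos(6t); -5·6/((s + 5)^2 + 36) ↔ -5e^(-5t)sin(6t).

-5*exp(-5*t)*sin(6*t) - 5*exp(-5*t)*cos(6*t)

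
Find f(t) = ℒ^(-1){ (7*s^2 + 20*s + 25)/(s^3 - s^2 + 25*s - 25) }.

f(t) = 2*exp(t) + 5*sin(5*t) + 5*cos(5*t)

Factor the denominator: s^3 - s^2 + 25*s - 25 = (s - 1)*(s^2 + 25).
Partial fraction decomposition gives [2/(s - 1)] + [5*s/(s^2 + 25)] + [25/(s^2 + 25)].
Invert each term: 2/(s - 1) ↔ 2e^(t); 5·s/(s^2 + 25) ↔ 5cos(5t); 5·5/(s^2 + 25) ↔ 5sin(5t).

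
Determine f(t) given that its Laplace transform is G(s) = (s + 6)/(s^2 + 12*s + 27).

f(t) = exp(-6*t)*cosh(3*t)

Rewrite the denominator: s^2 + 12*s + 27 = (s + 6)^2 - 9.
The form in (s + 6) signals a first-shifting-theorem factor e^(-6t).
Since L{cosh(3t)} = s/(s^2 - 9), the inverse is e^(-6*t)*cosh(3*t).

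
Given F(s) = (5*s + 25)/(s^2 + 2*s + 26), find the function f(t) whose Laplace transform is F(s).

f(t) = 4*exp(-t)*sin(5*t) + 5*exp(-t)*cos(5*t)

Complete the square in the denominator: s^2 + 2*s + 26 = (s + 1)^2 + 5^2.
Split the numerator to match: 5*s + 25 = 5·(s + 1) + 4·5.
Invert each term: 5·(s + 1)/((s + 1)^2 + 25) ↔ 5e^(-t)cos(5t); 4·5/((s + 1)^2 + 25) ↔ 4e^(-t)sin(5t).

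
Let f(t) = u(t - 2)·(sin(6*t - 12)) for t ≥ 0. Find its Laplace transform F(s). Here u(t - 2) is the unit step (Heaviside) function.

F(s) = 6*exp(-2*s)/(s^2 + 36)

By the second shifting theorem, L{u(t - c)·g(t - c)} = e^(-cs)·G(s) with c = 2 and G(s) = L{g(t)}.
L{sin(6t)} = 6/(s^2 + 36).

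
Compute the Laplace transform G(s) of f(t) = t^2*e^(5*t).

L{t^2} = 2!/s^3 = 2/s^3.
By the first shifting theorem, multiplying by e^(5t) replaces s with s - 5.

G(s) = 2/(s - 5)^3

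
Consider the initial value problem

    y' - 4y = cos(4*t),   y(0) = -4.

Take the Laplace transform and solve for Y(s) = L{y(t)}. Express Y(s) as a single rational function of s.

Y(s) = (-4*s^2 + s - 64)/(s^3 - 4*s^2 + 16*s - 64)

Transform both sides with L{·}.
With L{y'} = sY - y(0) = sY - (-4): the LHS transforms to (s - 4)Y - (-4).
The right side is L{cos(4*t)} = s/(s^2 + 16).
So (s - 4)Y = s/(s^2 + 16) + (-4).
Solve for Y(s) and write it as one ratio of polynomials.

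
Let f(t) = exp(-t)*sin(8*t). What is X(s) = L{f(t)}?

L{sin(8t)} = 8/(s^2 + 64).
By the first shifting theorem, multiplying by e^(-t) replaces s with s + 1.

X(s) = 8/((s + 1)^2 + 64)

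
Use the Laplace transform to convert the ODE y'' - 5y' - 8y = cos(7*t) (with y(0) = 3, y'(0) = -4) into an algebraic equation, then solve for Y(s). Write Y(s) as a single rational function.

Laplace-transform each side.
With L{y''} = s^2 Y - s·y(0) - y'(0) and L{y'} = sY - y(0), with y(0) = 3, y'(0) = -4: the LHS transforms to (s^2 - 5*s - 8)Y - (3*s - 19).
The right side is L{cos(7*t)} = s/(s^2 + 49).
So (s^2 - 5*s - 8)Y = s/(s^2 + 49) + (3*s - 19).
Isolate Y and clear denominators.

Y(s) = (3*s^3 - 19*s^2 + 148*s - 931)/(s^4 - 5*s^3 + 41*s^2 - 245*s - 392)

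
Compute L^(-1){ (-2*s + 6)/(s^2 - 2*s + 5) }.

Complete the square in the denominator: s^2 - 2*s + 5 = (s - 1)^2 + 2^2.
Split the numerator to match: -2*s + 6 = -2·(s - 1) + 2·2.
Invert each term: -2·(s - 1)/((s - 1)^2 + 4) ↔ -2e^(t)cos(2t); 2·2/((s - 1)^2 + 4) ↔ 2e^(t)sin(2t).

2*exp(t)*sin(2*t) - 2*exp(t)*cos(2*t)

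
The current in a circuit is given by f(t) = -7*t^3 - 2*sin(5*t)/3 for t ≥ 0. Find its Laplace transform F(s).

F(s) = -10/(3*(s^2 + 25)) - 42/s^4

By linearity of the Laplace transform, transform each term separately.
(-7)·[L{t^3} = 3!/s^4 = 6/s^4]; (-2/3)·[L{sin(5t)} = 5/(s^2 + 25)].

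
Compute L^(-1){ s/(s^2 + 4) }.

cos(2*t)

Since L{cos(2t)} = s/(s^2 + 4), the inverse is cos(2*t).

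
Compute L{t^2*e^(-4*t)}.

2/(s + 4)^3

L{e^(-4t)} = 1/(s + 4).
Then apply L{t^2·g(t)} = (-1)^2 d^2/ds^2[G(s)] with G(s) = 1/(s + 4):
differentiating 2 times and applying the sign gives 2/(s + 4)^3.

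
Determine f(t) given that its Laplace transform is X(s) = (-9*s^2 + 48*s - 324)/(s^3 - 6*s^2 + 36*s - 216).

Factor the denominator: s^3 - 6*s^2 + 36*s - 216 = (s - 6)*(s^2 + 36).
Partial fraction decomposition gives [-5/(s - 6)] + [-4*s/(s^2 + 36)] + [24/(s^2 + 36)].
Invert each term: -5/(s - 6) ↔ -5e^(6t); -4·s/(s^2 + 36) ↔ -4cos(6t); 4·6/(s^2 + 36) ↔ 4sin(6t).

f(t) = -5*exp(6*t) + 4*sin(6*t) - 4*cos(6*t)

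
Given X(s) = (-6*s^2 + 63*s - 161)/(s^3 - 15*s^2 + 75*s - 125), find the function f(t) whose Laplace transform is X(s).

Factor the denominator: s^3 - 15*s^2 + 75*s - 125 = (s - 5)^3.
Partial fraction decomposition gives [-6/(s - 5)] + [3/(s - 5)^2] + [4/(s - 5)^3].
Invert each term: -6/(s - 5) ↔ -6e^(5t); 3/(s - 5)^2 ↔ 3t·e^(5t); 4/(s - 5)^3 ↔ (2)t^2·e^(5t).

f(t) = 2*t^2*exp(5*t) + 3*t*exp(5*t) - 6*exp(5*t)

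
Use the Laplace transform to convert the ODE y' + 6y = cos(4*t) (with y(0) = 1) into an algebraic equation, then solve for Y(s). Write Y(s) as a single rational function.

Transform both sides with L{·}.
The derivative rules (L{y'} = sY - y(0) = sY - 1) turn the left side into (s + 6)Y - (1).
The right side is L{cos(4*t)} = s/(s^2 + 16).
So (s + 6)Y = s/(s^2 + 16) + (1).
Solve for Y(s) and write it as one ratio of polynomials.

Y(s) = (s^2 + s + 16)/(s^3 + 6*s^2 + 16*s + 96)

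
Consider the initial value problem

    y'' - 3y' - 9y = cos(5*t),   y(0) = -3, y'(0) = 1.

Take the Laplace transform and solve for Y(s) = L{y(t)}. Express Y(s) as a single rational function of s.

Y(s) = (-3*s^3 + 10*s^2 - 74*s + 250)/(s^4 - 3*s^3 + 16*s^2 - 75*s - 225)

Apply the Laplace transform to the equation.
Using L{y''} = s^2 Y - s·y(0) - y'(0) and L{y'} = sY - y(0), with y(0) = -3, y'(0) = 1, the left side becomes (s^2 - 3*s - 9)Y - (-3*s + 10).
The right side is L{cos(5*t)} = s/(s^2 + 25).
So (s^2 - 3*s - 9)Y = s/(s^2 + 25) + (-3*s + 10).
Solve for Y(s) and write it as one ratio of polynomials.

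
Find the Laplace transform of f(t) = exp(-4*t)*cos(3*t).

(s + 4)/((s + 4)^2 + 9)

L{cos(3t)} = s/(s^2 + 9).
By the first shifting theorem, multiplying by e^(-4t) replaces s with s + 4.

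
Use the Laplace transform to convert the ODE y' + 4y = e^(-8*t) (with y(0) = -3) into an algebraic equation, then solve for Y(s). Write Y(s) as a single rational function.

Apply the Laplace transform to the equation.
Using L{y'} = sY - y(0) = sY - (-3), the left side becomes (s + 4)Y - (-3).
The right side is L{e^(-8*t)} = 1/(s + 8).
So (s + 4)Y = 1/(s + 8) + (-3).
Divide through and combine into a single rational function.

Y(s) = (-3*s - 23)/(s^2 + 12*s + 32)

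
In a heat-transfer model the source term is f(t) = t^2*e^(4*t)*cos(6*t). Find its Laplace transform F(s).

F(s) = 2*(s - 4)*(s^2 - 8*s - 92)/(s^2 - 8*s + 52)^3

L{cos(6t)} = s/(s^2 + 36).
Multiplying by e^(4t) shifts s → s - 4, so L{e^(4*t)*cos(6*t)} = (s - 4)/((s - 4)^2 + 36).
Then apply L{t^2·g(t)} = (-1)^2 d^2/ds^2[G(s)] with G(s) = (s - 4)/((s - 4)^2 + 36):
differentiating 2 times and applying the sign gives 2*(s - 4)*(s^2 - 8*s - 92)/(s^2 - 8*s + 52)^3.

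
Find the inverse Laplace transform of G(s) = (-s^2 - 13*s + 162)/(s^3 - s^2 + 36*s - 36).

4*exp(t) - 3*sin(6*t) - 5*cos(6*t)

Factor the denominator: s^3 - s^2 + 36*s - 36 = (s - 1)*(s^2 + 36).
Partial fraction decomposition gives [4/(s - 1)] + [-5*s/(s^2 + 36)] + [-18/(s^2 + 36)].
Invert each term: 4/(s - 1) ↔ 4e^(t); -5·s/(s^2 + 36) ↔ -5cos(6t); -3·6/(s^2 + 36) ↔ -3sin(6t).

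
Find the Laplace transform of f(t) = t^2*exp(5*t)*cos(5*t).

2*(s - 5)*(s^2 - 10*s - 50)/(s^2 - 10*s + 50)^3

L{cos(5t)} = s/(s^2 + 25).
Multiplying by e^(5t) shifts s → s - 5, so L{exp(5*t)*cos(5*t)} = (s - 5)/((s - 5)^2 + 25).
Then apply L{t^2·g(t)} = (-1)^2 d^2/ds^2[G(s)] with G(s) = (s - 5)/((s - 5)^2 + 25):
differentiating 2 times and applying the sign gives 2*(s - 5)*(s^2 - 10*s - 50)/(s^2 - 10*s + 50)^3.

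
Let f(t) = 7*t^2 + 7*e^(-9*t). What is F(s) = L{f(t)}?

F(s) = 7/(s + 9) + 14/s^3

By linearity of the Laplace transform, transform each term separately.
(7)·[L{e^(-9t)} = 1/(s + 9)]; (7)·[L{t^2} = 2!/s^3 = 2/s^3].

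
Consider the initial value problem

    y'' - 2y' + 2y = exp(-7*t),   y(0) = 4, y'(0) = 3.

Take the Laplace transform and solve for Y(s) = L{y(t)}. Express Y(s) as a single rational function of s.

Y(s) = (4*s^2 + 23*s - 34)/(s^3 + 5*s^2 - 12*s + 14)

Apply the Laplace transform to the equation.
With L{y''} = s^2 Y - s·y(0) - y'(0) and L{y'} = sY - y(0), with y(0) = 4, y'(0) = 3: the LHS transforms to (s^2 - 2*s + 2)Y - (4*s - 5).
The right side is L{exp(-7*t)} = 1/(s + 7).
So (s^2 - 2*s + 2)Y = 1/(s + 7) + (4*s - 5).
Solve for Y(s) and write it as one ratio of polynomials.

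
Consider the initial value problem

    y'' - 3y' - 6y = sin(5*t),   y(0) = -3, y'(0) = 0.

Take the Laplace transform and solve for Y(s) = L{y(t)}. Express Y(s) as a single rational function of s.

Laplace-transform each side.
Using L{y''} = s^2 Y - s·y(0) - y'(0) and L{y'} = sY - y(0), with y(0) = -3, y'(0) = 0, the left side becomes (s^2 - 3*s - 6)Y - (-3*s + 9).
The right side is L{sin(5*t)} = 5/(s^2 + 25).
So (s^2 - 3*s - 6)Y = 5/(s^2 + 25) + (-3*s + 9).
Divide through and combine into a single rational function.

Y(s) = (-3*s^3 + 9*s^2 - 75*s + 230)/(s^4 - 3*s^3 + 19*s^2 - 75*s - 150)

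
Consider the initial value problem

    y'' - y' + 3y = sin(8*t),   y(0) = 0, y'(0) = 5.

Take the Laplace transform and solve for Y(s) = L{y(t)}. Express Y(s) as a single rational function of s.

Y(s) = (5*s^2 + 328)/(s^4 - s^3 + 67*s^2 - 64*s + 192)

Transform both sides with L{·}.
Using L{y''} = s^2 Y - s·y(0) - y'(0) and L{y'} = sY - y(0), with y(0) = 0, y'(0) = 5, the left side becomes (s^2 - s + 3)Y - (5).
The right side is L{sin(8*t)} = 8/(s^2 + 64).
So (s^2 - s + 3)Y = 8/(s^2 + 64) + (5).
Solve for Y(s) and write it as one ratio of polynomials.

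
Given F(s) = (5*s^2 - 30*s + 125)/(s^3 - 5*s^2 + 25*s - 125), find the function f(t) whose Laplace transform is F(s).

f(t) = 2*exp(5*t) - 3*sin(5*t) + 3*cos(5*t)

Factor the denominator: s^3 - 5*s^2 + 25*s - 125 = (s - 5)*(s^2 + 25).
Partial fraction decomposition gives [2/(s - 5)] + [3*s/(s^2 + 25)] + [-15/(s^2 + 25)].
Invert each term: 2/(s - 5) ↔ 2e^(5t); 3·s/(s^2 + 25) ↔ 3cos(5t); -3·5/(s^2 + 25) ↔ -3sin(5t).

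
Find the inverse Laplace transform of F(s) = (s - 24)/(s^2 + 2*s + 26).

-5*exp(-t)*sin(5*t) + exp(-t)*cos(5*t)

Complete the square in the denominator: s^2 + 2*s + 26 = (s + 1)^2 + 5^2.
Split the numerator to match: s - 24 = 1·(s + 1) - 5·5.
Invert each term: 1·(s + 1)/((s + 1)^2 + 25) ↔ e^(-t)cos(5t); -5·5/((s + 1)^2 + 25) ↔ -5e^(-t)sin(5t).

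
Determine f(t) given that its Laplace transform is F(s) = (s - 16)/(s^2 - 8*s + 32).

Complete the square in the denominator: s^2 - 8*s + 32 = (s - 4)^2 + 4^2.
Split the numerator to match: s - 16 = 1·(s - 4) - 3·4.
Invert each term: 1·(s - 4)/((s - 4)^2 + 16) ↔ e^(4t)cos(4t); -3·4/((s - 4)^2 + 16) ↔ -3e^(4t)sin(4t).

f(t) = -3*exp(4*t)*sin(4*t) + exp(4*t)*cos(4*t)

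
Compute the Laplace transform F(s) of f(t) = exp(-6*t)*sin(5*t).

L{sin(5t)} = 5/(s^2 + 25).
By the first shifting theorem, multiplying by e^(-6t) replaces s with s + 6.

F(s) = 5/((s + 6)^2 + 25)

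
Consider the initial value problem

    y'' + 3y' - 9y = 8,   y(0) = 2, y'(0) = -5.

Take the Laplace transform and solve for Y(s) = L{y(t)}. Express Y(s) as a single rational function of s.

Y(s) = (2*s^2 + s + 8)/(s^3 + 3*s^2 - 9*s)

Take the Laplace transform of both sides.
The derivative rules (L{y''} = s^2 Y - s·y(0) - y'(0) and L{y'} = sY - y(0), with y(0) = 2, y'(0) = -5) turn the left side into (s^2 + 3*s - 9)Y - (2*s + 1).
The right side is L{8} = 8/s.
So (s^2 + 3*s - 9)Y = 8/s + (2*s + 1).
Isolate Y and clear denominators.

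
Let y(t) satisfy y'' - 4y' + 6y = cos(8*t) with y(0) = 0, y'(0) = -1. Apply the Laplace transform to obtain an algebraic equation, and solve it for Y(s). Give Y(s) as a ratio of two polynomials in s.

Laplace-transform each side.
The derivative rules (L{y''} = s^2 Y - s·y(0) - y'(0) and L{y'} = sY - y(0), with y(0) = 0, y'(0) = -1) turn the left side into (s^2 - 4*s + 6)Y - (-1).
The right side is L{cos(8*t)} = s/(s^2 + 64).
So (s^2 - 4*s + 6)Y = s/(s^2 + 64) + (-1).
Solve for Y(s) and write it as one ratio of polynomials.

Y(s) = (-s^2 + s - 64)/(s^4 - 4*s^3 + 70*s^2 - 256*s + 384)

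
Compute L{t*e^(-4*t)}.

L{t} = 1!/s^2 = 1/s^2.
By the first shifting theorem, multiplying by e^(-4t) replaces s with s + 4.

(s + 4)^(-2)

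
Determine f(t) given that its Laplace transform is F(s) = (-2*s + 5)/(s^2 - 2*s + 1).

f(t) = 3*t*exp(t) - 2*exp(t)

Factor the denominator: s^2 - 2*s + 1 = (s - 1)^2.
Partial fraction decomposition gives [-2/(s - 1)] + [3/(s - 1)^2].
Invert each term: -2/(s - 1) ↔ -2e^(t); 3/(s - 1)^2 ↔ 3t·e^(t).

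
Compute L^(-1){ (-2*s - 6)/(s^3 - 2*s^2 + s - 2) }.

Factor the denominator: s^3 - 2*s^2 + s - 2 = (s - 2)*(s^2 + 1).
Partial fraction decomposition gives [-2/(s - 2)] + [2*s/(s^2 + 1)] + [2/(s^2 + 1)].
Invert each term: -2/(s - 2) ↔ -2e^(2t); 2·s/(s^2 + 1) ↔ 2cos(t); 2·1/(s^2 + 1) ↔ 2sin(t).

-2*exp(2*t) + 2*sin(t) + 2*cos(t)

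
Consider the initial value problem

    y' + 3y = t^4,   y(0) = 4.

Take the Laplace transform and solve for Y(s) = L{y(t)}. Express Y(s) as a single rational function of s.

Y(s) = (4*s^5 + 24)/(s^6 + 3*s^5)

Take the Laplace transform of both sides.
With L{y'} = sY - y(0) = sY - 4: the LHS transforms to (s + 3)Y - (4).
The right side is L{t^4} = 24/s^5.
So (s + 3)Y = 24/s^5 + (4).
Isolate Y and clear denominators.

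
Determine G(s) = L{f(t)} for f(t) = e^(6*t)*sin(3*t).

L{sin(3t)} = 3/(s^2 + 9).
By the first shifting theorem, multiplying by e^(6t) replaces s with s - 6.

G(s) = 3/((s - 6)^2 + 9)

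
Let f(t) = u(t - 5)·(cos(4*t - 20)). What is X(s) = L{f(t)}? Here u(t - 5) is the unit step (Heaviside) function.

X(s) = s*exp(-5*s)/(s^2 + 16)

By the second shifting theorem, L{u(t - c)·g(t - c)} = e^(-cs)·G(s) with c = 5 and G(s) = L{g(t)}.
L{cos(4t)} = s/(s^2 + 16).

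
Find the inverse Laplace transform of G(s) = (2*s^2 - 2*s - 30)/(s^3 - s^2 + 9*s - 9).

Factor the denominator: s^3 - s^2 + 9*s - 9 = (s - 1)*(s^2 + 9).
Partial fraction decomposition gives [-3/(s - 1)] + [5*s/(s^2 + 9)] + [3/(s^2 + 9)].
Invert each term: -3/(s - 1) ↔ -3e^(t); 5·s/(s^2 + 9) ↔ 5cos(3t); 1·3/(s^2 + 9) ↔ sin(3t).

-3*exp(t) + sin(3*t) + 5*cos(3*t)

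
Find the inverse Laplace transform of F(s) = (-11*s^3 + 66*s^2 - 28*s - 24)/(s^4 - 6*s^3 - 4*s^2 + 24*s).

Factor the denominator: s^4 - 6*s^3 - 4*s^2 + 24*s = s*(s - 6)*(s - 2)*(s + 2).
Partial fraction decomposition gives [-1/s] + [-1/(s - 6)] + [-6/(s + 2)] + [-3/(s - 2)].
Invert each term: -1/(s - 0) ↔ -e^(0t); -1/(s - 6) ↔ -e^(6t); -6/(s + 2) ↔ -6e^(-2t); -3/(s - 2) ↔ -3e^(2t).

-exp(6*t) - 3*exp(2*t) - 1 - 6*exp(-2*t)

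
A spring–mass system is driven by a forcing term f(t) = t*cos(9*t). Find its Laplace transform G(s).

G(s) = (s - 9)*(s + 9)/(s^2 + 81)^2

L{cos(9t)} = s/(s^2 + 81).
Then apply L{t·g(t)} = -d/ds[H(s)] with H(s) = s/(s^2 + 81):
differentiating 1 time and applying the sign gives (s - 9)*(s + 9)/(s^2 + 81)^2.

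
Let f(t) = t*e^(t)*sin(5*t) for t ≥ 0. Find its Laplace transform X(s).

L{sin(5t)} = 5/(s^2 + 25).
Multiplying by e^(t) shifts s → s - 1, so L{e^(t)*sin(5*t)} = 5/((s - 1)^2 + 25).
Then apply L{t·g(t)} = -d/ds[G(s)] with G(s) = 5/((s - 1)^2 + 25):
differentiating 1 time and applying the sign gives 10*(s - 1)/(s^2 - 2*s + 26)^2.

X(s) = 10*(s - 1)/(s^2 - 2*s + 26)^2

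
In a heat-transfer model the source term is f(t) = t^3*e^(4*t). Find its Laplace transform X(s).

L{t^3} = 3!/s^4 = 6/s^4.
By the first shifting theorem, multiplying by e^(4t) replaces s with s - 4.

X(s) = 6/(s - 4)^4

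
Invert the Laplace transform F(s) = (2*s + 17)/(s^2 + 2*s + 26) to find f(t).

Complete the square in the denominator: s^2 + 2*s + 26 = (s + 1)^2 + 5^2.
Split the numerator to match: 2*s + 17 = 2·(s + 1) + 3·5.
Invert each term: 2·(s + 1)/((s + 1)^2 + 25) ↔ 2e^(-t)cos(5t); 3·5/((s + 1)^2 + 25) ↔ 3e^(-t)sin(5t).

f(t) = 3*exp(-t)*sin(5*t) + 2*exp(-t)*cos(5*t)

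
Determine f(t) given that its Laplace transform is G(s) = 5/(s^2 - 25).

Since L{sinh(5t)} = 5/(s^2 - 25), the inverse is sinh(5*t).

f(t) = sinh(5*t)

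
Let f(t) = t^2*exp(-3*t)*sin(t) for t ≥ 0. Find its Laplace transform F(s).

F(s) = 2*(3*s^2 + 18*s + 26)/(s^2 + 6*s + 10)^3

L{sin(t)} = 1/(s^2 + 1).
Multiplying by e^(-3t) shifts s → s + 3, so L{exp(-3*t)*sin(t)} = 1/((s + 3)^2 + 1).
Then apply L{t^2·g(t)} = (-1)^2 d^2/ds^2[G(s)] with G(s) = 1/((s + 3)^2 + 1):
differentiating 2 times and applying the sign gives 2*(3*s^2 + 18*s + 26)/(s^2 + 6*s + 10)^3.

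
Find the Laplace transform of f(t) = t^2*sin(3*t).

18*(s^2 - 3)/(s^2 + 9)^3

L{sin(3t)} = 3/(s^2 + 9).
Then apply L{t^2·g(t)} = (-1)^2 d^2/ds^2[G(s)] with G(s) = 3/(s^2 + 9):
differentiating 2 times and applying the sign gives 18*(s^2 - 3)/(s^2 + 9)^3.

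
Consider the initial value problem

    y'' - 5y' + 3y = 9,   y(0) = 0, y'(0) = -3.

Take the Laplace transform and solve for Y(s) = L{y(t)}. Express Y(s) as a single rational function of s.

Take the Laplace transform of both sides.
Using L{y''} = s^2 Y - s·y(0) - y'(0) and L{y'} = sY - y(0), with y(0) = 0, y'(0) = -3, the left side becomes (s^2 - 5*s + 3)Y - (-3).
The right side is L{9} = 9/s.
So (s^2 - 5*s + 3)Y = 9/s + (-3).
Solve for Y(s) and write it as one ratio of polynomials.

Y(s) = (-3*s + 9)/(s^3 - 5*s^2 + 3*s)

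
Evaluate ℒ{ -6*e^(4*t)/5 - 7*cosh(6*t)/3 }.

Apply the Laplace transform termwise.
(-7/3)·[L{cosh(6t)} = s/(s^2 - 36)]; (-6/5)·[L{e^(4t)} = 1/(s - 4)].

-7*s/(3*(s^2 - 36)) - 6/(5*(s - 4))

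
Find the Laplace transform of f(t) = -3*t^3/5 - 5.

-5/s - 18/(5*s^4)

Apply the Laplace transform termwise.
L{-5} = -5/s; (-3/5)·[L{t^3} = 3!/s^4 = 6/s^4].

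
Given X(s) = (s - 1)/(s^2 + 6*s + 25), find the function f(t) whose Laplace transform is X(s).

f(t) = -exp(-3*t)*sin(4*t) + exp(-3*t)*cos(4*t)

Complete the square in the denominator: s^2 + 6*s + 25 = (s + 3)^2 + 4^2.
Split the numerator to match: s - 1 = 1·(s + 3) - 1·4.
Invert each term: 1·(s + 3)/((s + 3)^2 + 16) ↔ e^(-3t)cos(4t); -1·4/((s + 3)^2 + 16) ↔ -e^(-3t)sin(4t).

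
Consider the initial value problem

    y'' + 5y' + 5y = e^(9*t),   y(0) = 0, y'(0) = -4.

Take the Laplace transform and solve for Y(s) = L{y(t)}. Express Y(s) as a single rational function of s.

Y(s) = (-4*s + 37)/(s^3 - 4*s^2 - 40*s - 45)

Take the Laplace transform of both sides.
Using L{y''} = s^2 Y - s·y(0) - y'(0) and L{y'} = sY - y(0), with y(0) = 0, y'(0) = -4, the left side becomes (s^2 + 5*s + 5)Y - (-4).
The right side is L{e^(9*t)} = 1/(s - 9).
So (s^2 + 5*s + 5)Y = 1/(s - 9) + (-4).
Solve for Y(s) and write it as one ratio of polynomials.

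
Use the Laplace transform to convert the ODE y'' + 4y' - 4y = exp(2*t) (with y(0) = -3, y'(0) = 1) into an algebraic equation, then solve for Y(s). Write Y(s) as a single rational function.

Y(s) = (-3*s^2 - 5*s + 23)/(s^3 + 2*s^2 - 12*s + 8)

Apply the Laplace transform to the equation.
The derivative rules (L{y''} = s^2 Y - s·y(0) - y'(0) and L{y'} = sY - y(0), with y(0) = -3, y'(0) = 1) turn the left side into (s^2 + 4*s - 4)Y - (-3*s - 11).
The right side is L{exp(2*t)} = 1/(s - 2).
So (s^2 + 4*s - 4)Y = 1/(s - 2) + (-3*s - 11).
Divide through and combine into a single rational function.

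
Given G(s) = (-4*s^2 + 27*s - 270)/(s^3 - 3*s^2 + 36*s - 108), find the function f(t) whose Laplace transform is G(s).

Factor the denominator: s^3 - 3*s^2 + 36*s - 108 = (s - 3)*(s^2 + 36).
Partial fraction decomposition gives [-5/(s - 3)] + [s/(s^2 + 36)] + [30/(s^2 + 36)].
Invert each term: -5/(s - 3) ↔ -5e^(3t); 1·s/(s^2 + 36) ↔ cos(6t); 5·6/(s^2 + 36) ↔ 5sin(6t).

f(t) = -5*exp(3*t) + 5*sin(6*t) + cos(6*t)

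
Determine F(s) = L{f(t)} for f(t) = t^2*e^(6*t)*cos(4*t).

F(s) = 2*(s - 6)*(s^2 - 12*s - 12)/(s^2 - 12*s + 52)^3

L{cos(4t)} = s/(s^2 + 16).
Multiplying by e^(6t) shifts s → s - 6, so L{e^(6*t)*cos(4*t)} = (s - 6)/((s - 6)^2 + 16).
Then apply L{t^2·g(t)} = (-1)^2 d^2/ds^2[G(s)] with G(s) = (s - 6)/((s - 6)^2 + 16):
differentiating 2 times and applying the sign gives 2*(s - 6)*(s^2 - 12*s - 12)/(s^2 - 12*s + 52)^3.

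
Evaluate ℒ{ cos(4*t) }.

s/(s^2 + 16)

L{cos(4t)} = s/(s^2 + 16).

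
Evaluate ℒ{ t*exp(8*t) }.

L{e^(8t)} = 1/(s - 8).
Then apply L{t·g(t)} = -d/ds[G(s)] with G(s) = 1/(s - 8):
differentiating 1 time and applying the sign gives (s - 8)^(-2).

(s - 8)^(-2)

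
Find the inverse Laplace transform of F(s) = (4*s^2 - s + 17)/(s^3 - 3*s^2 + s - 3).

5*exp(3*t) - 4*sin(t) - cos(t)

Factor the denominator: s^3 - 3*s^2 + s - 3 = (s - 3)*(s^2 + 1).
Partial fraction decomposition gives [5/(s - 3)] + [-s/(s^2 + 1)] + [-4/(s^2 + 1)].
Invert each term: 5/(s - 3) ↔ 5e^(3t); -1·s/(s^2 + 1) ↔ -cos(t); -4·1/(s^2 + 1) ↔ -4sin(t).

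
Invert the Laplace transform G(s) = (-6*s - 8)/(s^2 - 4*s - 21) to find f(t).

f(t) = -5*exp(7*t) - exp(-3*t)

Factor the denominator: s^2 - 4*s - 21 = (s - 7)*(s + 3).
Partial fraction decomposition gives [-1/(s + 3)] + [-5/(s - 7)].
Invert each term: -1/(s + 3) ↔ -e^(-3t); -5/(s - 7) ↔ -5e^(7t).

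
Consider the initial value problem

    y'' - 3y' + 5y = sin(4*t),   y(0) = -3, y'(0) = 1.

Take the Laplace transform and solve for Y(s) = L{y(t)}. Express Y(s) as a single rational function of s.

Laplace-transform each side.
Using L{y''} = s^2 Y - s·y(0) - y'(0) and L{y'} = sY - y(0), with y(0) = -3, y'(0) = 1, the left side becomes (s^2 - 3*s + 5)Y - (-3*s + 10).
The right side is L{sin(4*t)} = 4/(s^2 + 16).
So (s^2 - 3*s + 5)Y = 4/(s^2 + 16) + (-3*s + 10).
Solve for Y(s) and write it as one ratio of polynomials.

Y(s) = (-3*s^3 + 10*s^2 - 48*s + 164)/(s^4 - 3*s^3 + 21*s^2 - 48*s + 80)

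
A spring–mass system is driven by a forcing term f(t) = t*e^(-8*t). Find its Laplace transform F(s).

L{e^(-8t)} = 1/(s + 8).
Then apply L{t·g(t)} = -d/ds[G(s)] with G(s) = 1/(s + 8):
differentiating 1 time and applying the sign gives (s + 8)^(-2).

F(s) = (s + 8)^(-2)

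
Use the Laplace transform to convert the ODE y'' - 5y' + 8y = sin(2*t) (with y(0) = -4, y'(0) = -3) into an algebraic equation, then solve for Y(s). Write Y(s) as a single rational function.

Y(s) = (-4*s^3 + 17*s^2 - 16*s + 70)/(s^4 - 5*s^3 + 12*s^2 - 20*s + 32)

Take the Laplace transform of both sides.
The derivative rules (L{y''} = s^2 Y - s·y(0) - y'(0) and L{y'} = sY - y(0), with y(0) = -4, y'(0) = -3) turn the left side into (s^2 - 5*s + 8)Y - (-4*s + 17).
The right side is L{sin(2*t)} = 2/(s^2 + 4).
So (s^2 - 5*s + 8)Y = 2/(s^2 + 4) + (-4*s + 17).
Solve for Y(s) and write it as one ratio of polynomials.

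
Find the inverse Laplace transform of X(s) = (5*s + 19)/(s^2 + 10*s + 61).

Complete the square in the denominator: s^2 + 10*s + 61 = (s + 5)^2 + 6^2.
Split the numerator to match: 5*s + 19 = 5·(s + 5) - 1·6.
Invert each term: 5·(s + 5)/((s + 5)^2 + 36) ↔ 5e^(-5t)cos(6t); -1·6/((s + 5)^2 + 36) ↔ -e^(-5t)sin(6t).

-exp(-5*t)*sin(6*t) + 5*exp(-5*t)*cos(6*t)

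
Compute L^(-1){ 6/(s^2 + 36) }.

sin(6*t)

Since L{sin(6t)} = 6/(s^2 + 36), the inverse is sin(6*t).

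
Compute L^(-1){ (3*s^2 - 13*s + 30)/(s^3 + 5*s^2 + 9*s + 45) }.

-sin(3*t) - 2*cos(3*t) + 5*exp(-5*t)

Factor the denominator: s^3 + 5*s^2 + 9*s + 45 = (s + 5)*(s^2 + 9).
Partial fraction decomposition gives [5/(s + 5)] + [-2*s/(s^2 + 9)] + [-3/(s^2 + 9)].
Invert each term: 5/(s + 5) ↔ 5e^(-5t); -2·s/(s^2 + 9) ↔ -2cos(3t); -1·3/(s^2 + 9) ↔ -sin(3t).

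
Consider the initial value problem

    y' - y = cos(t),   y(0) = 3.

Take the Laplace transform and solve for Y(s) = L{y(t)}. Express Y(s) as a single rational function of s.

Apply the Laplace transform to the equation.
The derivative rules (L{y'} = sY - y(0) = sY - 3) turn the left side into (s - 1)Y - (3).
The right side is L{cos(t)} = s/(s^2 + 1).
So (s - 1)Y = s/(s^2 + 1) + (3).
Isolate Y and clear denominators.

Y(s) = (3*s^2 + s + 3)/(s^3 - s^2 + s - 1)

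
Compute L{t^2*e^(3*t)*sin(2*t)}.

4*(3*s^2 - 18*s + 23)/(s^2 - 6*s + 13)^3

L{sin(2t)} = 2/(s^2 + 4).
Multiplying by e^(3t) shifts s → s - 3, so L{e^(3*t)*sin(2*t)} = 2/((s - 3)^2 + 4).
Then apply L{t^2·g(t)} = (-1)^2 d^2/ds^2[G(s)] with G(s) = 2/((s - 3)^2 + 4):
differentiating 2 times and applying the sign gives 4*(3*s^2 - 18*s + 23)/(s^2 - 6*s + 13)^3.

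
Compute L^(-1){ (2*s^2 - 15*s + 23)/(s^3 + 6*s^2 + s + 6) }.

Factor the denominator: s^3 + 6*s^2 + s + 6 = (s + 6)*(s^2 + 1).
Partial fraction decomposition gives [5/(s + 6)] + [-3*s/(s^2 + 1)] + [3/(s^2 + 1)].
Invert each term: 5/(s + 6) ↔ 5e^(-6t); -3·s/(s^2 + 1) ↔ -3cos(t); 3·1/(s^2 + 1) ↔ 3sin(t).

3*sin(t) - 3*cos(t) + 5*exp(-6*t)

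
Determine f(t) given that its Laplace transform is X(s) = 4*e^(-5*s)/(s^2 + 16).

The factor e^(-5s) signals a time shift by c = 5 (second shifting theorem).
L{sin(4t)} = 4/(s^2 + 16), so L^-1{4/(s^2 + 16)} = sin(4*t).
Hence the inverse is u(t - 5) times that function evaluated at t - 5.

f(t) = Heaviside(t - 5)*(sin(4*t - 20))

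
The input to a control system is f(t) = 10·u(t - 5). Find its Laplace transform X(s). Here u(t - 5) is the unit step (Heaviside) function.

By the second shifting theorem, L{u(t - c)·g(t - c)} = e^(-cs)·G(s) with c = 5 and G(s) = L{g(t)}.
L{10} = 10/s.

X(s) = 10*exp(-5*s)/s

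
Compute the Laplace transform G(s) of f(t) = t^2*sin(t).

L{sin(t)} = 1/(s^2 + 1).
Then apply L{t^2·g(t)} = (-1)^2 d^2/ds^2[H(s)] with H(s) = 1/(s^2 + 1):
differentiating 2 times and applying the sign gives 2*(3*s^2 - 1)/(s^2 + 1)^3.

G(s) = 2*(3*s^2 - 1)/(s^2 + 1)^3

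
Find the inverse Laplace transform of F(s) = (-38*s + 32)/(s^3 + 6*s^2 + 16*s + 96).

Factor the denominator: s^3 + 6*s^2 + 16*s + 96 = (s + 6)*(s^2 + 16).
Partial fraction decomposition gives [5/(s + 6)] + [-5*s/(s^2 + 16)] + [-8/(s^2 + 16)].
Invert each term: 5/(s + 6) ↔ 5e^(-6t); -5·s/(s^2 + 16) ↔ -5cos(4t); -2·4/(s^2 + 16) ↔ -2sin(4t).

-2*sin(4*t) - 5*cos(4*t) + 5*exp(-6*t)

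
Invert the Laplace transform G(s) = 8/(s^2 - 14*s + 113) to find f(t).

Rewrite the denominator: s^2 - 14*s + 113 = (s - 7)^2 + 64.
The form in (s - 7) signals a first-shifting-theorem factor e^(7t).
Since L{sin(8t)} = 8/(s^2 + 64), the inverse is e^(7*t)*sin(8*t).

f(t) = exp(7*t)*sin(8*t)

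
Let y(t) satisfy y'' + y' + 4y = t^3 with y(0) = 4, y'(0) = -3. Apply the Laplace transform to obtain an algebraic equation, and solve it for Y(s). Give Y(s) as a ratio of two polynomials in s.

Y(s) = (4*s^5 + s^4 + 6)/(s^6 + s^5 + 4*s^4)

Laplace-transform each side.
The derivative rules (L{y''} = s^2 Y - s·y(0) - y'(0) and L{y'} = sY - y(0), with y(0) = 4, y'(0) = -3) turn the left side into (s^2 + s + 4)Y - (4*s + 1).
The right side is L{t^3} = 6/s^4.
So (s^2 + s + 4)Y = 6/s^4 + (4*s + 1).
Divide through and combine into a single rational function.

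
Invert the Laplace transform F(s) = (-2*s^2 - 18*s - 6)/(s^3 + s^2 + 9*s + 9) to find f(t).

Factor the denominator: s^3 + s^2 + 9*s + 9 = (s + 1)*(s^2 + 9).
Partial fraction decomposition gives [1/(s + 1)] + [-3*s/(s^2 + 9)] + [-15/(s^2 + 9)].
Invert each term: 1/(s + 1) ↔ e^(-t); -3·s/(s^2 + 9) ↔ -3cos(3t); -5·3/(s^2 + 9) ↔ -5sin(3t).

f(t) = -5*sin(3*t) - 3*cos(3*t) + exp(-t)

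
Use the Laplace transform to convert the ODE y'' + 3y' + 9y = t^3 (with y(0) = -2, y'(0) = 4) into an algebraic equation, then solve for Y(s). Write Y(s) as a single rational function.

Y(s) = (-2*s^5 - 2*s^4 + 6)/(s^6 + 3*s^5 + 9*s^4)

Transform both sides with L{·}.
With L{y''} = s^2 Y - s·y(0) - y'(0) and L{y'} = sY - y(0), with y(0) = -2, y'(0) = 4: the LHS transforms to (s^2 + 3*s + 9)Y - (-2*s - 2).
The right side is L{t^3} = 6/s^4.
So (s^2 + 3*s + 9)Y = 6/s^4 + (-2*s - 2).
Solve for Y(s) and write it as one ratio of polynomials.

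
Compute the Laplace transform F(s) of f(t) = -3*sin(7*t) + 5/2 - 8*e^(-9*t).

Apply the Laplace transform termwise.
(-8)·[L{e^(-9t)} = 1/(s + 9)]; L{5/2} = (5/2)/s; (-3)·[L{sin(7t)} = 7/(s^2 + 49)].

F(s) = -21/(s^2 + 49) - 8/(s + 9) + 5/(2*s)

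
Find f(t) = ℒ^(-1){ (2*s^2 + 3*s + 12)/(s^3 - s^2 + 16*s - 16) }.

f(t) = exp(t) + sin(4*t) + cos(4*t)

Factor the denominator: s^3 - s^2 + 16*s - 16 = (s - 1)*(s^2 + 16).
Partial fraction decomposition gives [1/(s - 1)] + [s/(s^2 + 16)] + [4/(s^2 + 16)].
Invert each term: 1/(s - 1) ↔ e^(t); 1·s/(s^2 + 16) ↔ cos(4t); 1·4/(s^2 + 16) ↔ sin(4t).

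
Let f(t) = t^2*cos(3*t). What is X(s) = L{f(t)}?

L{cos(3t)} = s/(s^2 + 9).
Then apply L{t^2·g(t)} = (-1)^2 d^2/ds^2[G(s)] with G(s) = s/(s^2 + 9):
differentiating 2 times and applying the sign gives 2*s*(s^2 - 27)/(s^2 + 9)^3.

X(s) = 2*s*(s^2 - 27)/(s^2 + 9)^3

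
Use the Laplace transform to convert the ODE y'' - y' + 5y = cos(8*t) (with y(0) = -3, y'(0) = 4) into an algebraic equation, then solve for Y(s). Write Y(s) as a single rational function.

Laplace-transform each side.
Using L{y''} = s^2 Y - s·y(0) - y'(0) and L{y'} = sY - y(0), with y(0) = -3, y'(0) = 4, the left side becomes (s^2 - s + 5)Y - (-3*s + 7).
The right side is L{cos(8*t)} = s/(s^2 + 64).
So (s^2 - s + 5)Y = s/(s^2 + 64) + (-3*s + 7).
Solve for Y(s) and write it as one ratio of polynomials.

Y(s) = (-3*s^3 + 7*s^2 - 191*s + 448)/(s^4 - s^3 + 69*s^2 - 64*s + 320)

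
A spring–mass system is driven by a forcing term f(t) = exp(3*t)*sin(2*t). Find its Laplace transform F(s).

F(s) = 2/((s - 3)^2 + 4)

L{sin(2t)} = 2/(s^2 + 4).
By the first shifting theorem, multiplying by e^(3t) replaces s with s - 3.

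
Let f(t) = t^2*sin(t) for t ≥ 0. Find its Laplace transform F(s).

F(s) = 2*(3*s^2 - 1)/(s^2 + 1)^3

L{sin(t)} = 1/(s^2 + 1).
Then apply L{t^2·g(t)} = (-1)^2 d^2/ds^2[G(s)] with G(s) = 1/(s^2 + 1):
differentiating 2 times and applying the sign gives 2*(3*s^2 - 1)/(s^2 + 1)^3.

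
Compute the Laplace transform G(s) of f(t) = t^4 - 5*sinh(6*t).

G(s) = -30/(s^2 - 36) + 24/s^5

Apply the Laplace transform termwise.
L{t^4} = 4!/s^5 = 24/s^5; (-5)·[L{sinh(6t)} = 6/(s^2 - 36)].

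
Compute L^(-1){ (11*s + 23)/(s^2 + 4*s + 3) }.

6*exp(-t) + 5*exp(-3*t)

Factor the denominator: s^2 + 4*s + 3 = (s + 1)*(s + 3).
Partial fraction decomposition gives [6/(s + 1)] + [5/(s + 3)].
Invert each term: 6/(s + 1) ↔ 6e^(-t); 5/(s + 3) ↔ 5e^(-3t).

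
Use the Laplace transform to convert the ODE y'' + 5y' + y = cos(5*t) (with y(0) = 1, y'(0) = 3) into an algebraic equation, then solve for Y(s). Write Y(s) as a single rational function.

Y(s) = (s^3 + 8*s^2 + 26*s + 200)/(s^4 + 5*s^3 + 26*s^2 + 125*s + 25)

Laplace-transform each side.
With L{y''} = s^2 Y - s·y(0) - y'(0) and L{y'} = sY - y(0), with y(0) = 1, y'(0) = 3: the LHS transforms to (s^2 + 5*s + 1)Y - (s + 8).
The right side is L{cos(5*t)} = s/(s^2 + 25).
So (s^2 + 5*s + 1)Y = s/(s^2 + 25) + (s + 8).
Divide through and combine into a single rational function.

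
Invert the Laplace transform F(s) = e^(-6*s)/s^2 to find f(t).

f(t) = Heaviside(t - 6)*(t - 6)

The factor e^(-6s) signals a time shift by c = 6 (second shifting theorem).
L{t} = 1!/s^2 = 1/s^2, so L^-1{s^(-2)} = t.
Hence the inverse is u(t - 6) times that function evaluated at t - 6.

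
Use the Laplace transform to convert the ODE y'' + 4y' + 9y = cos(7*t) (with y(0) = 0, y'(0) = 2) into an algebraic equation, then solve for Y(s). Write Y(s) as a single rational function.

Y(s) = (2*s^2 + s + 98)/(s^4 + 4*s^3 + 58*s^2 + 196*s + 441)

Apply the Laplace transform to the equation.
With L{y''} = s^2 Y - s·y(0) - y'(0) and L{y'} = sY - y(0), with y(0) = 0, y'(0) = 2: the LHS transforms to (s^2 + 4*s + 9)Y - (2).
The right side is L{cos(7*t)} = s/(s^2 + 49).
So (s^2 + 4*s + 9)Y = s/(s^2 + 49) + (2).
Divide through and combine into a single rational function.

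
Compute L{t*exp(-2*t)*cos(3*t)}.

L{cos(3t)} = s/(s^2 + 9).
Multiplying by e^(-2t) shifts s → s + 2, so L{exp(-2*t)*cos(3*t)} = (s + 2)/((s + 2)^2 + 9).
Then apply L{t·g(t)} = -d/ds[G(s)] with G(s) = (s + 2)/((s + 2)^2 + 9):
differentiating 1 time and applying the sign gives (s - 1)*(s + 5)/(s^2 + 4*s + 13)^2.

(s - 1)*(s + 5)/(s^2 + 4*s + 13)^2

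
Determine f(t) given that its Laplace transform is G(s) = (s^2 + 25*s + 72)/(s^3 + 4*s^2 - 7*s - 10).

f(t) = 6*exp(2*t) - 4*exp(-t) - exp(-5*t)

Factor the denominator: s^3 + 4*s^2 - 7*s - 10 = (s - 2)*(s + 1)*(s + 5).
Partial fraction decomposition gives [-4/(s + 1)] + [-1/(s + 5)] + [6/(s - 2)].
Invert each term: -4/(s + 1) ↔ -4e^(-t); -1/(s + 5) ↔ -e^(-5t); 6/(s - 2) ↔ 6e^(2t).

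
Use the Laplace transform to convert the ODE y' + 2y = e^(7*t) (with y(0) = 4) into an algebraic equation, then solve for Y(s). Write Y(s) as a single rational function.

Take the Laplace transform of both sides.
With L{y'} = sY - y(0) = sY - 4: the LHS transforms to (s + 2)Y - (4).
The right side is L{e^(7*t)} = 1/(s - 7).
So (s + 2)Y = 1/(s - 7) + (4).
Divide through and combine into a single rational function.

Y(s) = (4*s - 27)/(s^2 - 5*s - 14)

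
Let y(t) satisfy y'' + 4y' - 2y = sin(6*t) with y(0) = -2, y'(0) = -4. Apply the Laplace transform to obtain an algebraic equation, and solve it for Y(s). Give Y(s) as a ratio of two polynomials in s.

Y(s) = (-2*s^3 - 12*s^2 - 72*s - 426)/(s^4 + 4*s^3 + 34*s^2 + 144*s - 72)

Laplace-transform each side.
The derivative rules (L{y''} = s^2 Y - s·y(0) - y'(0) and L{y'} = sY - y(0), with y(0) = -2, y'(0) = -4) turn the left side into (s^2 + 4*s - 2)Y - (-2*s - 12).
The right side is L{sin(6*t)} = 6/(s^2 + 36).
So (s^2 + 4*s - 2)Y = 6/(s^2 + 36) + (-2*s - 12).
Solve for Y(s) and write it as one ratio of polynomials.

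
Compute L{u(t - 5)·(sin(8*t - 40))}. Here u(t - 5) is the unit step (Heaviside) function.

By the second shifting theorem, L{u(t - c)·g(t - c)} = e^(-cs)·G(s) with c = 5 and G(s) = L{g(t)}.
L{sin(8t)} = 8/(s^2 + 64).

8*exp(-5*s)/(s^2 + 64)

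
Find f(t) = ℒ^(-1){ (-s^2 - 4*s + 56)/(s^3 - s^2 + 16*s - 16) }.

Factor the denominator: s^3 - s^2 + 16*s - 16 = (s - 1)*(s^2 + 16).
Partial fraction decomposition gives [3/(s - 1)] + [-4*s/(s^2 + 16)] + [-8/(s^2 + 16)].
Invert each term: 3/(s - 1) ↔ 3e^(t); -4·s/(s^2 + 16) ↔ -4cos(4t); -2·4/(s^2 + 16) ↔ -2sin(4t).

f(t) = 3*exp(t) - 2*sin(4*t) - 4*cos(4*t)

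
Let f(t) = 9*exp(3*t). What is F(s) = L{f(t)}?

F(s) = 9/(s - 3)

L{9} = 9/s.
By the first shifting theorem, multiplying by e^(3t) replaces s with s - 3.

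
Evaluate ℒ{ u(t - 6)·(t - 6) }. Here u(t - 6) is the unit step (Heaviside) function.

exp(-6*s)/s^2

By the second shifting theorem, L{u(t - c)·g(t - c)} = e^(-cs)·G(s) with c = 6 and G(s) = L{g(t)}.
L{t} = 1!/s^2 = 1/s^2.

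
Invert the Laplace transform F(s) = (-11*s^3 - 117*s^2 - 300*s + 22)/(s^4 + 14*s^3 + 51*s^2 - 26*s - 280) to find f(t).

Factor the denominator: s^4 + 14*s^3 + 51*s^2 - 26*s - 280 = (s - 2)*(s + 4)*(s + 5)*(s + 7).
Partial fraction decomposition gives [-3/(s + 4)] + [-3/(s - 2)] + [-2/(s + 5)] + [-3/(s + 7)].
Invert each term: -3/(s + 4) ↔ -3e^(-4t); -3/(s - 2) ↔ -3e^(2t); -2/(s + 5) ↔ -2e^(-5t); -3/(s + 7) ↔ -3e^(-7t).

f(t) = -3*exp(2*t) - 3*exp(-4*t) - 2*exp(-5*t) - 3*exp(-7*t)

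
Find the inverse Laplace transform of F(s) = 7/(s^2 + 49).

Since L{sin(7t)} = 7/(s^2 + 49), the inverse is sin(7*t).

sin(7*t)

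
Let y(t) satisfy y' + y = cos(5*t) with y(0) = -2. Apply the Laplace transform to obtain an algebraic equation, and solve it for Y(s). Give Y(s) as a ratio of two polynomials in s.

Y(s) = (-2*s^2 + s - 50)/(s^3 + s^2 + 25*s + 25)

Take the Laplace transform of both sides.
Using L{y'} = sY - y(0) = sY - (-2), the left side becomes (s + 1)Y - (-2).
The right side is L{cos(5*t)} = s/(s^2 + 25).
So (s + 1)Y = s/(s^2 + 25) + (-2).
Solve for Y(s) and write it as one ratio of polynomials.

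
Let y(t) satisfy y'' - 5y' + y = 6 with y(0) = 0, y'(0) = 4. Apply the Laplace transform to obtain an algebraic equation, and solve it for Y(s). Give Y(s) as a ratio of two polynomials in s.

Y(s) = (4*s + 6)/(s^3 - 5*s^2 + s)

Laplace-transform each side.
Using L{y''} = s^2 Y - s·y(0) - y'(0) and L{y'} = sY - y(0), with y(0) = 0, y'(0) = 4, the left side becomes (s^2 - 5*s + 1)Y - (4).
The right side is L{6} = 6/s.
So (s^2 - 5*s + 1)Y = 6/s + (4).
Divide through and combine into a single rational function.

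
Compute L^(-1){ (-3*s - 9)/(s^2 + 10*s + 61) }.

Complete the square in the denominator: s^2 + 10*s + 61 = (s + 5)^2 + 6^2.
Split the numerator to match: -3*s - 9 = -3·(s + 5) + 1·6.
Invert each term: -3·(s + 5)/((s + 5)^2 + 36) ↔ -3e^(-5t)cos(6t); 1·6/((s + 5)^2 + 36) ↔ e^(-5t)sin(6t).

exp(-5*t)*sin(6*t) - 3*exp(-5*t)*cos(6*t)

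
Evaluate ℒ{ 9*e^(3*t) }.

L{9} = 9/s.
By the first shifting theorem, multiplying by e^(3t) replaces s with s - 3.

9/(s - 3)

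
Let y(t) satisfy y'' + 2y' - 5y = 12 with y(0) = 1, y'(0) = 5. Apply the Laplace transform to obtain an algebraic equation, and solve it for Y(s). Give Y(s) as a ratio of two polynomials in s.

Transform both sides with L{·}.
Using L{y''} = s^2 Y - s·y(0) - y'(0) and L{y'} = sY - y(0), with y(0) = 1, y'(0) = 5, the left side becomes (s^2 + 2*s - 5)Y - (s + 7).
The right side is L{12} = 12/s.
So (s^2 + 2*s - 5)Y = 12/s + (s + 7).
Divide through and combine into a single rational function.

Y(s) = (s^2 + 7*s + 12)/(s^3 + 2*s^2 - 5*s)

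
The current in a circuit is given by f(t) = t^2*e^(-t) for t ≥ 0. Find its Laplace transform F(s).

F(s) = 2/(s + 1)^3

L{e^(-t)} = 1/(s + 1).
Then apply L{t^2·g(t)} = (-1)^2 d^2/ds^2[G(s)] with G(s) = 1/(s + 1):
differentiating 2 times and applying the sign gives 2/(s + 1)^3.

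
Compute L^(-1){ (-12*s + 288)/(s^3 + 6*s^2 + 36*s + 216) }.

Factor the denominator: s^3 + 6*s^2 + 36*s + 216 = (s + 6)*(s^2 + 36).
Partial fraction decomposition gives [5/(s + 6)] + [-5*s/(s^2 + 36)] + [18/(s^2 + 36)].
Invert each term: 5/(s + 6) ↔ 5e^(-6t); -5·s/(s^2 + 36) ↔ -5cos(6t); 3·6/(s^2 + 36) ↔ 3sin(6t).

3*sin(6*t) - 5*cos(6*t) + 5*exp(-6*t)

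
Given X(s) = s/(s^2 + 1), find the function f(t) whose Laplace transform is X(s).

Since L{cos(t)} = s/(s^2 + 1), the inverse is cos(t).

f(t) = cos(t)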